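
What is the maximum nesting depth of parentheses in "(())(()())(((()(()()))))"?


Input: "(())(()())(((()(()()))))"
Tracking depth:
  Position 0 '(': depth becomes 1
  Position 1 '(': depth becomes 2
  Position 2 ')': depth becomes 1
  Position 3 ')': depth becomes 0
  Position 4 '(': depth becomes 1
  Position 5 '(': depth becomes 2
  Position 6 ')': depth becomes 1
  Position 7 '(': depth becomes 2
  Position 8 ')': depth becomes 1
  Position 9 ')': depth becomes 0
  Position 10 '(': depth becomes 1
  Position 11 '(': depth becomes 2
  Position 12 '(': depth becomes 3
  Position 13 '(': depth becomes 4
  Position 14 ')': depth becomes 3
  Position 15 '(': depth becomes 4
  Position 16 '(': depth becomes 5
  Position 17 ')': depth becomes 4
  Position 18 '(': depth becomes 5
  Position 19 ')': depth becomes 4
  Position 20 ')': depth becomes 3
  Position 21 ')': depth becomes 2
  Position 22 ')': depth becomes 1
  Position 23 ')': depth becomes 0
Maximum depth reached: 5

5


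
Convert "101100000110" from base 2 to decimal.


Input: "101100000110" in base 2
Positional expansion:
  Digit '1' (value 1) x 2^11 = 2048
  Digit '0' (value 0) x 2^10 = 0
  Digit '1' (value 1) x 2^9 = 512
  Digit '1' (value 1) x 2^8 = 256
  Digit '0' (value 0) x 2^7 = 0
  Digit '0' (value 0) x 2^6 = 0
  Digit '0' (value 0) x 2^5 = 0
  Digit '0' (value 0) x 2^4 = 0
  Digit '0' (value 0) x 2^3 = 0
  Digit '1' (value 1) x 2^2 = 4
  Digit '1' (value 1) x 2^1 = 2
  Digit '0' (value 0) x 2^0 = 0
Sum = 2822

2822


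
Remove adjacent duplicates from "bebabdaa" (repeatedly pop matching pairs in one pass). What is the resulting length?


Input: bebabdaa
Stack-based adjacent duplicate removal:
  Read 'b': push. Stack: b
  Read 'e': push. Stack: be
  Read 'b': push. Stack: beb
  Read 'a': push. Stack: beba
  Read 'b': push. Stack: bebab
  Read 'd': push. Stack: bebabd
  Read 'a': push. Stack: bebabda
  Read 'a': matches stack top 'a' => pop. Stack: bebabd
Final stack: "bebabd" (length 6)

6


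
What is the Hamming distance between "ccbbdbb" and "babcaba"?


Comparing "ccbbdbb" and "babcaba" position by position:
  Position 0: 'c' vs 'b' => differ
  Position 1: 'c' vs 'a' => differ
  Position 2: 'b' vs 'b' => same
  Position 3: 'b' vs 'c' => differ
  Position 4: 'd' vs 'a' => differ
  Position 5: 'b' vs 'b' => same
  Position 6: 'b' vs 'a' => differ
Total differences (Hamming distance): 5

5


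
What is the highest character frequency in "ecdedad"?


Input: ecdedad
Character counts:
  'a': 1
  'c': 1
  'd': 3
  'e': 2
Maximum frequency: 3

3


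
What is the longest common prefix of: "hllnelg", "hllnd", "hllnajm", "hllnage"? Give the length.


Words: hllnelg, hllnd, hllnajm, hllnage
  Position 0: all 'h' => match
  Position 1: all 'l' => match
  Position 2: all 'l' => match
  Position 3: all 'n' => match
  Position 4: ('e', 'd', 'a', 'a') => mismatch, stop
LCP = "hlln" (length 4)

4


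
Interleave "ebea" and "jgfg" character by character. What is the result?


Interleaving "ebea" and "jgfg":
  Position 0: 'e' from first, 'j' from second => "ej"
  Position 1: 'b' from first, 'g' from second => "bg"
  Position 2: 'e' from first, 'f' from second => "ef"
  Position 3: 'a' from first, 'g' from second => "ag"
Result: ejbgefag

ejbgefag


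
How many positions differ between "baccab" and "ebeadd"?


Comparing "baccab" and "ebeadd" position by position:
  Position 0: 'b' vs 'e' => DIFFER
  Position 1: 'a' vs 'b' => DIFFER
  Position 2: 'c' vs 'e' => DIFFER
  Position 3: 'c' vs 'a' => DIFFER
  Position 4: 'a' vs 'd' => DIFFER
  Position 5: 'b' vs 'd' => DIFFER
Positions that differ: 6

6


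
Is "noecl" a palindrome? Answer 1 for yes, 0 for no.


Input: noecl
Reversed: lceon
  Compare pos 0 ('n') with pos 4 ('l'): MISMATCH
  Compare pos 1 ('o') with pos 3 ('c'): MISMATCH
Result: not a palindrome

0


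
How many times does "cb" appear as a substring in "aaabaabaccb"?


Searching for "cb" in "aaabaabaccb"
Scanning each position:
  Position 0: "aa" => no
  Position 1: "aa" => no
  Position 2: "ab" => no
  Position 3: "ba" => no
  Position 4: "aa" => no
  Position 5: "ab" => no
  Position 6: "ba" => no
  Position 7: "ac" => no
  Position 8: "cc" => no
  Position 9: "cb" => MATCH
Total occurrences: 1

1


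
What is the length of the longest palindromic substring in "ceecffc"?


Input: "ceecffc"
Checking substrings for palindromes:
  [0:4] "ceec" (len 4) => palindrome
  [3:7] "cffc" (len 4) => palindrome
  [1:3] "ee" (len 2) => palindrome
  [4:6] "ff" (len 2) => palindrome
Longest palindromic substring: "ceec" with length 4

4


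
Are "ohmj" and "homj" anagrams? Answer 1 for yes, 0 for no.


Strings: "ohmj", "homj"
Sorted first:  hjmo
Sorted second: hjmo
Sorted forms match => anagrams

1


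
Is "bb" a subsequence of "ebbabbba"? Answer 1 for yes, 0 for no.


Check if "bb" is a subsequence of "ebbabbba"
Greedy scan:
  Position 0 ('e'): no match needed
  Position 1 ('b'): matches sub[0] = 'b'
  Position 2 ('b'): matches sub[1] = 'b'
  Position 3 ('a'): no match needed
  Position 4 ('b'): no match needed
  Position 5 ('b'): no match needed
  Position 6 ('b'): no match needed
  Position 7 ('a'): no match needed
All 2 characters matched => is a subsequence

1


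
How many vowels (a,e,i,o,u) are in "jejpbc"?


Input: jejpbc
Checking each character:
  'j' at position 0: consonant
  'e' at position 1: vowel (running total: 1)
  'j' at position 2: consonant
  'p' at position 3: consonant
  'b' at position 4: consonant
  'c' at position 5: consonant
Total vowels: 1

1


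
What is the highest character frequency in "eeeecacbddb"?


Input: eeeecacbddb
Character counts:
  'a': 1
  'b': 2
  'c': 2
  'd': 2
  'e': 4
Maximum frequency: 4

4


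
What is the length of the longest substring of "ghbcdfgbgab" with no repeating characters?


Input: "ghbcdfgbgab"
Sliding window (track last position of each char):
  Position 0 ('g'): window [0,0] length 1 -- new best
  Position 1 ('h'): window [0,1] length 2 -- new best
  Position 2 ('b'): window [0,2] length 3 -- new best
  Position 3 ('c'): window [0,3] length 4 -- new best
  Position 4 ('d'): window [0,4] length 5 -- new best
  Position 5 ('f'): window [0,5] length 6 -- new best
  Position 6 ('g'): repeat (last at 0), move window start to 1
  Position 6 ('g'): window [1,6] length 6
  Position 7 ('b'): repeat (last at 2), move window start to 3
  Position 7 ('b'): window [3,7] length 5
  Position 8 ('g'): repeat (last at 6), move window start to 7
  Position 8 ('g'): window [7,8] length 2
  Position 9 ('a'): window [7,9] length 3
  Position 10 ('b'): repeat (last at 7), move window start to 8
  Position 10 ('b'): window [8,10] length 3
Longest substring with no repeats: "ghbcdf" with length 6

6


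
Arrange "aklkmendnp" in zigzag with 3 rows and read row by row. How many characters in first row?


Zigzag "aklkmendnp" into 3 rows:
Placing characters:
  'a' => row 0
  'k' => row 1
  'l' => row 2
  'k' => row 1
  'm' => row 0
  'e' => row 1
  'n' => row 2
  'd' => row 1
  'n' => row 0
  'p' => row 1
Rows:
  Row 0: "amn"
  Row 1: "kkedp"
  Row 2: "ln"
First row length: 3

3


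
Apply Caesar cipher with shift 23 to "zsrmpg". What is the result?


Caesar cipher: shift "zsrmpg" by 23
  'z' (pos 25) + 23 = pos 22 = 'w'
  's' (pos 18) + 23 = pos 15 = 'p'
  'r' (pos 17) + 23 = pos 14 = 'o'
  'm' (pos 12) + 23 = pos 9 = 'j'
  'p' (pos 15) + 23 = pos 12 = 'm'
  'g' (pos 6) + 23 = pos 3 = 'd'
Result: wpojmd

wpojmd


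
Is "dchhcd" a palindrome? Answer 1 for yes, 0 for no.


Input: dchhcd
Reversed: dchhcd
  Compare pos 0 ('d') with pos 5 ('d'): match
  Compare pos 1 ('c') with pos 4 ('c'): match
  Compare pos 2 ('h') with pos 3 ('h'): match
Result: palindrome

1


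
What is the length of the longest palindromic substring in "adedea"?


Input: "adedea"
Checking substrings for palindromes:
  [1:4] "ded" (len 3) => palindrome
  [2:5] "ede" (len 3) => palindrome
Longest palindromic substring: "ded" with length 3

3


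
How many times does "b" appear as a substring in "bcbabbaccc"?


Searching for "b" in "bcbabbaccc"
Scanning each position:
  Position 0: "b" => MATCH
  Position 1: "c" => no
  Position 2: "b" => MATCH
  Position 3: "a" => no
  Position 4: "b" => MATCH
  Position 5: "b" => MATCH
  Position 6: "a" => no
  Position 7: "c" => no
  Position 8: "c" => no
  Position 9: "c" => no
Total occurrences: 4

4


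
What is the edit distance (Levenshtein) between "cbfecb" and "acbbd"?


Computing edit distance: "cbfecb" -> "acbbd"
DP table:
           a    c    b    b    d
      0    1    2    3    4    5
  c   1    1    1    2    3    4
  b   2    2    2    1    2    3
  f   3    3    3    2    2    3
  e   4    4    4    3    3    3
  c   5    5    4    4    4    4
  b   6    6    5    4    4    5
Edit distance = dp[6][5] = 5

5


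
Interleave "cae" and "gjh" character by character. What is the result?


Interleaving "cae" and "gjh":
  Position 0: 'c' from first, 'g' from second => "cg"
  Position 1: 'a' from first, 'j' from second => "aj"
  Position 2: 'e' from first, 'h' from second => "eh"
Result: cgajeh

cgajeh


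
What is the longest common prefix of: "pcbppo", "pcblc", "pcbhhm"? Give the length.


Words: pcbppo, pcblc, pcbhhm
  Position 0: all 'p' => match
  Position 1: all 'c' => match
  Position 2: all 'b' => match
  Position 3: ('p', 'l', 'h') => mismatch, stop
LCP = "pcb" (length 3)

3


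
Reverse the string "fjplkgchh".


Input: fjplkgchh
Reading characters right to left:
  Position 8: 'h'
  Position 7: 'h'
  Position 6: 'c'
  Position 5: 'g'
  Position 4: 'k'
  Position 3: 'l'
  Position 2: 'p'
  Position 1: 'j'
  Position 0: 'f'
Reversed: hhcgklpjf

hhcgklpjf


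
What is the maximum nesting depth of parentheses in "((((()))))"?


Input: "((((()))))"
Tracking depth:
  Position 0 '(': depth becomes 1
  Position 1 '(': depth becomes 2
  Position 2 '(': depth becomes 3
  Position 3 '(': depth becomes 4
  Position 4 '(': depth becomes 5
  Position 5 ')': depth becomes 4
  Position 6 ')': depth becomes 3
  Position 7 ')': depth becomes 2
  Position 8 ')': depth becomes 1
  Position 9 ')': depth becomes 0
Maximum depth reached: 5

5


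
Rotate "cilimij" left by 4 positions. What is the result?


Input: "cilimij", rotate left by 4
First 4 characters: "cili"
Remaining characters: "mij"
Concatenate remaining + first: "mij" + "cili" = "mijcili"

mijcili


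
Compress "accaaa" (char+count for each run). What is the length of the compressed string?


Input: accaaa
Runs:
  'a' x 1 => "a1"
  'c' x 2 => "c2"
  'a' x 3 => "a3"
Compressed: "a1c2a3"
Compressed length: 6

6


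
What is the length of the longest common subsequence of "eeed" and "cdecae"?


LCS of "eeed" and "cdecae"
DP table:
           c    d    e    c    a    e
      0    0    0    0    0    0    0
  e   0    0    0    1    1    1    1
  e   0    0    0    1    1    1    2
  e   0    0    0    1    1    1    2
  d   0    0    1    1    1    1    2
LCS length = dp[4][6] = 2

2


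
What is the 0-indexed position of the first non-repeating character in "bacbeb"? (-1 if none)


Input: bacbeb
Character frequencies:
  'a': 1
  'b': 3
  'c': 1
  'e': 1
Scanning left to right for freq == 1:
  Position 0 ('b'): freq=3, skip
  Position 1 ('a'): unique! => answer = 1

1


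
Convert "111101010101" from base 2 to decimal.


Input: "111101010101" in base 2
Positional expansion:
  Digit '1' (value 1) x 2^11 = 2048
  Digit '1' (value 1) x 2^10 = 1024
  Digit '1' (value 1) x 2^9 = 512
  Digit '1' (value 1) x 2^8 = 256
  Digit '0' (value 0) x 2^7 = 0
  Digit '1' (value 1) x 2^6 = 64
  Digit '0' (value 0) x 2^5 = 0
  Digit '1' (value 1) x 2^4 = 16
  Digit '0' (value 0) x 2^3 = 0
  Digit '1' (value 1) x 2^2 = 4
  Digit '0' (value 0) x 2^1 = 0
  Digit '1' (value 1) x 2^0 = 1
Sum = 3925

3925


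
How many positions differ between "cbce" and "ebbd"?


Comparing "cbce" and "ebbd" position by position:
  Position 0: 'c' vs 'e' => DIFFER
  Position 1: 'b' vs 'b' => same
  Position 2: 'c' vs 'b' => DIFFER
  Position 3: 'e' vs 'd' => DIFFER
Positions that differ: 3

3


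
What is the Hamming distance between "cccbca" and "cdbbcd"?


Comparing "cccbca" and "cdbbcd" position by position:
  Position 0: 'c' vs 'c' => same
  Position 1: 'c' vs 'd' => differ
  Position 2: 'c' vs 'b' => differ
  Position 3: 'b' vs 'b' => same
  Position 4: 'c' vs 'c' => same
  Position 5: 'a' vs 'd' => differ
Total differences (Hamming distance): 3

3


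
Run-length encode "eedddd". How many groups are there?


Input: eedddd
Scanning for consecutive runs:
  Group 1: 'e' x 2 (positions 0-1)
  Group 2: 'd' x 4 (positions 2-5)
Total groups: 2

2


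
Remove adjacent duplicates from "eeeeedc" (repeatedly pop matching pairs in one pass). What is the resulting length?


Input: eeeeedc
Stack-based adjacent duplicate removal:
  Read 'e': push. Stack: e
  Read 'e': matches stack top 'e' => pop. Stack: (empty)
  Read 'e': push. Stack: e
  Read 'e': matches stack top 'e' => pop. Stack: (empty)
  Read 'e': push. Stack: e
  Read 'd': push. Stack: ed
  Read 'c': push. Stack: edc
Final stack: "edc" (length 3)

3


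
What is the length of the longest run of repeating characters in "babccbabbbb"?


Input: "babccbabbbb"
Scanning for longest run:
  Position 1 ('a'): new char, reset run to 1
  Position 2 ('b'): new char, reset run to 1
  Position 3 ('c'): new char, reset run to 1
  Position 4 ('c'): continues run of 'c', length=2
  Position 5 ('b'): new char, reset run to 1
  Position 6 ('a'): new char, reset run to 1
  Position 7 ('b'): new char, reset run to 1
  Position 8 ('b'): continues run of 'b', length=2
  Position 9 ('b'): continues run of 'b', length=3
  Position 10 ('b'): continues run of 'b', length=4
Longest run: 'b' with length 4

4


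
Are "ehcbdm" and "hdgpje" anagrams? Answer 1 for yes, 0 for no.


Strings: "ehcbdm", "hdgpje"
Sorted first:  bcdehm
Sorted second: deghjp
Differ at position 0: 'b' vs 'd' => not anagrams

0


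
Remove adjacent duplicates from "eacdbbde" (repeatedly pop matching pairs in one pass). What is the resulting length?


Input: eacdbbde
Stack-based adjacent duplicate removal:
  Read 'e': push. Stack: e
  Read 'a': push. Stack: ea
  Read 'c': push. Stack: eac
  Read 'd': push. Stack: eacd
  Read 'b': push. Stack: eacdb
  Read 'b': matches stack top 'b' => pop. Stack: eacd
  Read 'd': matches stack top 'd' => pop. Stack: eac
  Read 'e': push. Stack: eace
Final stack: "eace" (length 4)

4


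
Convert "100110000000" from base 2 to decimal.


Input: "100110000000" in base 2
Positional expansion:
  Digit '1' (value 1) x 2^11 = 2048
  Digit '0' (value 0) x 2^10 = 0
  Digit '0' (value 0) x 2^9 = 0
  Digit '1' (value 1) x 2^8 = 256
  Digit '1' (value 1) x 2^7 = 128
  Digit '0' (value 0) x 2^6 = 0
  Digit '0' (value 0) x 2^5 = 0
  Digit '0' (value 0) x 2^4 = 0
  Digit '0' (value 0) x 2^3 = 0
  Digit '0' (value 0) x 2^2 = 0
  Digit '0' (value 0) x 2^1 = 0
  Digit '0' (value 0) x 2^0 = 0
Sum = 2432

2432


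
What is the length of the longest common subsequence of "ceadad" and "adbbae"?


LCS of "ceadad" and "adbbae"
DP table:
           a    d    b    b    a    e
      0    0    0    0    0    0    0
  c   0    0    0    0    0    0    0
  e   0    0    0    0    0    0    1
  a   0    1    1    1    1    1    1
  d   0    1    2    2    2    2    2
  a   0    1    2    2    2    3    3
  d   0    1    2    2    2    3    3
LCS length = dp[6][6] = 3

3


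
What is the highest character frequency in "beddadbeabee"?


Input: beddadbeabee
Character counts:
  'a': 2
  'b': 3
  'd': 3
  'e': 4
Maximum frequency: 4

4


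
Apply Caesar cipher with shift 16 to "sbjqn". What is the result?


Caesar cipher: shift "sbjqn" by 16
  's' (pos 18) + 16 = pos 8 = 'i'
  'b' (pos 1) + 16 = pos 17 = 'r'
  'j' (pos 9) + 16 = pos 25 = 'z'
  'q' (pos 16) + 16 = pos 6 = 'g'
  'n' (pos 13) + 16 = pos 3 = 'd'
Result: irzgd

irzgd


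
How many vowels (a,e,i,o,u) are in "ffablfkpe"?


Input: ffablfkpe
Checking each character:
  'f' at position 0: consonant
  'f' at position 1: consonant
  'a' at position 2: vowel (running total: 1)
  'b' at position 3: consonant
  'l' at position 4: consonant
  'f' at position 5: consonant
  'k' at position 6: consonant
  'p' at position 7: consonant
  'e' at position 8: vowel (running total: 2)
Total vowels: 2

2


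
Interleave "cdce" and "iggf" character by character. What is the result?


Interleaving "cdce" and "iggf":
  Position 0: 'c' from first, 'i' from second => "ci"
  Position 1: 'd' from first, 'g' from second => "dg"
  Position 2: 'c' from first, 'g' from second => "cg"
  Position 3: 'e' from first, 'f' from second => "ef"
Result: cidgcgef

cidgcgef


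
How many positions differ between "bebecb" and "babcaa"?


Comparing "bebecb" and "babcaa" position by position:
  Position 0: 'b' vs 'b' => same
  Position 1: 'e' vs 'a' => DIFFER
  Position 2: 'b' vs 'b' => same
  Position 3: 'e' vs 'c' => DIFFER
  Position 4: 'c' vs 'a' => DIFFER
  Position 5: 'b' vs 'a' => DIFFER
Positions that differ: 4

4


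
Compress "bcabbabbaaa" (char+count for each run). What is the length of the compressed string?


Input: bcabbabbaaa
Runs:
  'b' x 1 => "b1"
  'c' x 1 => "c1"
  'a' x 1 => "a1"
  'b' x 2 => "b2"
  'a' x 1 => "a1"
  'b' x 2 => "b2"
  'a' x 3 => "a3"
Compressed: "b1c1a1b2a1b2a3"
Compressed length: 14

14


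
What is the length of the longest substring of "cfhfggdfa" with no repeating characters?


Input: "cfhfggdfa"
Sliding window (track last position of each char):
  Position 0 ('c'): window [0,0] length 1 -- new best
  Position 1 ('f'): window [0,1] length 2 -- new best
  Position 2 ('h'): window [0,2] length 3 -- new best
  Position 3 ('f'): repeat (last at 1), move window start to 2
  Position 3 ('f'): window [2,3] length 2
  Position 4 ('g'): window [2,4] length 3
  Position 5 ('g'): repeat (last at 4), move window start to 5
  Position 5 ('g'): window [5,5] length 1
  Position 6 ('d'): window [5,6] length 2
  Position 7 ('f'): window [5,7] length 3
  Position 8 ('a'): window [5,8] length 4 -- new best
Longest substring with no repeats: "gdfa" with length 4

4


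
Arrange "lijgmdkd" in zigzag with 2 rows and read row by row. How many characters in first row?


Zigzag "lijgmdkd" into 2 rows:
Placing characters:
  'l' => row 0
  'i' => row 1
  'j' => row 0
  'g' => row 1
  'm' => row 0
  'd' => row 1
  'k' => row 0
  'd' => row 1
Rows:
  Row 0: "ljmk"
  Row 1: "igdd"
First row length: 4

4


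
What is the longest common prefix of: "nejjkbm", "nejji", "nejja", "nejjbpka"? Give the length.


Words: nejjkbm, nejji, nejja, nejjbpka
  Position 0: all 'n' => match
  Position 1: all 'e' => match
  Position 2: all 'j' => match
  Position 3: all 'j' => match
  Position 4: ('k', 'i', 'a', 'b') => mismatch, stop
LCP = "nejj" (length 4)

4


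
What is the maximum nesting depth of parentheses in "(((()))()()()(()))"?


Input: "(((()))()()()(()))"
Tracking depth:
  Position 0 '(': depth becomes 1
  Position 1 '(': depth becomes 2
  Position 2 '(': depth becomes 3
  Position 3 '(': depth becomes 4
  Position 4 ')': depth becomes 3
  Position 5 ')': depth becomes 2
  Position 6 ')': depth becomes 1
  Position 7 '(': depth becomes 2
  Position 8 ')': depth becomes 1
  Position 9 '(': depth becomes 2
  Position 10 ')': depth becomes 1
  Position 11 '(': depth becomes 2
  Position 12 ')': depth becomes 1
  Position 13 '(': depth becomes 2
  Position 14 '(': depth becomes 3
  Position 15 ')': depth becomes 2
  Position 16 ')': depth becomes 1
  Position 17 ')': depth becomes 0
Maximum depth reached: 4

4


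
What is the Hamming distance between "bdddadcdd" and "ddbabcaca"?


Comparing "bdddadcdd" and "ddbabcaca" position by position:
  Position 0: 'b' vs 'd' => differ
  Position 1: 'd' vs 'd' => same
  Position 2: 'd' vs 'b' => differ
  Position 3: 'd' vs 'a' => differ
  Position 4: 'a' vs 'b' => differ
  Position 5: 'd' vs 'c' => differ
  Position 6: 'c' vs 'a' => differ
  Position 7: 'd' vs 'c' => differ
  Position 8: 'd' vs 'a' => differ
Total differences (Hamming distance): 8

8


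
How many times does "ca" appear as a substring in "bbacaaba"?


Searching for "ca" in "bbacaaba"
Scanning each position:
  Position 0: "bb" => no
  Position 1: "ba" => no
  Position 2: "ac" => no
  Position 3: "ca" => MATCH
  Position 4: "aa" => no
  Position 5: "ab" => no
  Position 6: "ba" => no
Total occurrences: 1

1


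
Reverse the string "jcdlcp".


Input: jcdlcp
Reading characters right to left:
  Position 5: 'p'
  Position 4: 'c'
  Position 3: 'l'
  Position 2: 'd'
  Position 1: 'c'
  Position 0: 'j'
Reversed: pcldcj

pcldcj


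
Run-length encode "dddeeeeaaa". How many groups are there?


Input: dddeeeeaaa
Scanning for consecutive runs:
  Group 1: 'd' x 3 (positions 0-2)
  Group 2: 'e' x 4 (positions 3-6)
  Group 3: 'a' x 3 (positions 7-9)
Total groups: 3

3


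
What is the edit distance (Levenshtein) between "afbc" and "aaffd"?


Computing edit distance: "afbc" -> "aaffd"
DP table:
           a    a    f    f    d
      0    1    2    3    4    5
  a   1    0    1    2    3    4
  f   2    1    1    1    2    3
  b   3    2    2    2    2    3
  c   4    3    3    3    3    3
Edit distance = dp[4][5] = 3

3


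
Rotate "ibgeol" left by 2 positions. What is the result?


Input: "ibgeol", rotate left by 2
First 2 characters: "ib"
Remaining characters: "geol"
Concatenate remaining + first: "geol" + "ib" = "geolib"

geolib


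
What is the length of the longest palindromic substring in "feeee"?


Input: "feeee"
Checking substrings for palindromes:
  [1:5] "eeee" (len 4) => palindrome
  [1:4] "eee" (len 3) => palindrome
  [2:5] "eee" (len 3) => palindrome
  [1:3] "ee" (len 2) => palindrome
  [2:4] "ee" (len 2) => palindrome
  [3:5] "ee" (len 2) => palindrome
Longest palindromic substring: "eeee" with length 4

4


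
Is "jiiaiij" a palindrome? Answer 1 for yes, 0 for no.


Input: jiiaiij
Reversed: jiiaiij
  Compare pos 0 ('j') with pos 6 ('j'): match
  Compare pos 1 ('i') with pos 5 ('i'): match
  Compare pos 2 ('i') with pos 4 ('i'): match
Result: palindrome

1


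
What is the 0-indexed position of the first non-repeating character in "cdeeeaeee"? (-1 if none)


Input: cdeeeaeee
Character frequencies:
  'a': 1
  'c': 1
  'd': 1
  'e': 6
Scanning left to right for freq == 1:
  Position 0 ('c'): unique! => answer = 0

0


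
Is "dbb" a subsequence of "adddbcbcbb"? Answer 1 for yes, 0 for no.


Check if "dbb" is a subsequence of "adddbcbcbb"
Greedy scan:
  Position 0 ('a'): no match needed
  Position 1 ('d'): matches sub[0] = 'd'
  Position 2 ('d'): no match needed
  Position 3 ('d'): no match needed
  Position 4 ('b'): matches sub[1] = 'b'
  Position 5 ('c'): no match needed
  Position 6 ('b'): matches sub[2] = 'b'
  Position 7 ('c'): no match needed
  Position 8 ('b'): no match needed
  Position 9 ('b'): no match needed
All 3 characters matched => is a subsequence

1


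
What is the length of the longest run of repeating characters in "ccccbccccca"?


Input: "ccccbccccca"
Scanning for longest run:
  Position 1 ('c'): continues run of 'c', length=2
  Position 2 ('c'): continues run of 'c', length=3
  Position 3 ('c'): continues run of 'c', length=4
  Position 4 ('b'): new char, reset run to 1
  Position 5 ('c'): new char, reset run to 1
  Position 6 ('c'): continues run of 'c', length=2
  Position 7 ('c'): continues run of 'c', length=3
  Position 8 ('c'): continues run of 'c', length=4
  Position 9 ('c'): continues run of 'c', length=5
  Position 10 ('a'): new char, reset run to 1
Longest run: 'c' with length 5

5


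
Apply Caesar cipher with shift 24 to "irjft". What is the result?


Caesar cipher: shift "irjft" by 24
  'i' (pos 8) + 24 = pos 6 = 'g'
  'r' (pos 17) + 24 = pos 15 = 'p'
  'j' (pos 9) + 24 = pos 7 = 'h'
  'f' (pos 5) + 24 = pos 3 = 'd'
  't' (pos 19) + 24 = pos 17 = 'r'
Result: gphdr

gphdr


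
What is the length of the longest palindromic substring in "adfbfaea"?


Input: "adfbfaea"
Checking substrings for palindromes:
  [2:5] "fbf" (len 3) => palindrome
  [5:8] "aea" (len 3) => palindrome
Longest palindromic substring: "fbf" with length 3

3


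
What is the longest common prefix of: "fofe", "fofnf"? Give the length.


Words: fofe, fofnf
  Position 0: all 'f' => match
  Position 1: all 'o' => match
  Position 2: all 'f' => match
  Position 3: ('e', 'n') => mismatch, stop
LCP = "fof" (length 3)

3


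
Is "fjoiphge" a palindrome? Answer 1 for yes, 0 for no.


Input: fjoiphge
Reversed: eghpiojf
  Compare pos 0 ('f') with pos 7 ('e'): MISMATCH
  Compare pos 1 ('j') with pos 6 ('g'): MISMATCH
  Compare pos 2 ('o') with pos 5 ('h'): MISMATCH
  Compare pos 3 ('i') with pos 4 ('p'): MISMATCH
Result: not a palindrome

0


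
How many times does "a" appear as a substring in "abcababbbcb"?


Searching for "a" in "abcababbbcb"
Scanning each position:
  Position 0: "a" => MATCH
  Position 1: "b" => no
  Position 2: "c" => no
  Position 3: "a" => MATCH
  Position 4: "b" => no
  Position 5: "a" => MATCH
  Position 6: "b" => no
  Position 7: "b" => no
  Position 8: "b" => no
  Position 9: "c" => no
  Position 10: "b" => no
Total occurrences: 3

3


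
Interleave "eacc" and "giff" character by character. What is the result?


Interleaving "eacc" and "giff":
  Position 0: 'e' from first, 'g' from second => "eg"
  Position 1: 'a' from first, 'i' from second => "ai"
  Position 2: 'c' from first, 'f' from second => "cf"
  Position 3: 'c' from first, 'f' from second => "cf"
Result: egaicfcf

egaicfcf


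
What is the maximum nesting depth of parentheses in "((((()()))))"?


Input: "((((()()))))"
Tracking depth:
  Position 0 '(': depth becomes 1
  Position 1 '(': depth becomes 2
  Position 2 '(': depth becomes 3
  Position 3 '(': depth becomes 4
  Position 4 '(': depth becomes 5
  Position 5 ')': depth becomes 4
  Position 6 '(': depth becomes 5
  Position 7 ')': depth becomes 4
  Position 8 ')': depth becomes 3
  Position 9 ')': depth becomes 2
  Position 10 ')': depth becomes 1
  Position 11 ')': depth becomes 0
Maximum depth reached: 5

5


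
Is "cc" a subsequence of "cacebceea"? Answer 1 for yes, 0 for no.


Check if "cc" is a subsequence of "cacebceea"
Greedy scan:
  Position 0 ('c'): matches sub[0] = 'c'
  Position 1 ('a'): no match needed
  Position 2 ('c'): matches sub[1] = 'c'
  Position 3 ('e'): no match needed
  Position 4 ('b'): no match needed
  Position 5 ('c'): no match needed
  Position 6 ('e'): no match needed
  Position 7 ('e'): no match needed
  Position 8 ('a'): no match needed
All 2 characters matched => is a subsequence

1


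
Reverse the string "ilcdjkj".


Input: ilcdjkj
Reading characters right to left:
  Position 6: 'j'
  Position 5: 'k'
  Position 4: 'j'
  Position 3: 'd'
  Position 2: 'c'
  Position 1: 'l'
  Position 0: 'i'
Reversed: jkjdcli

jkjdcli


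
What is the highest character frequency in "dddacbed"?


Input: dddacbed
Character counts:
  'a': 1
  'b': 1
  'c': 1
  'd': 4
  'e': 1
Maximum frequency: 4

4


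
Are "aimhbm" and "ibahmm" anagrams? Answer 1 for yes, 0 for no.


Strings: "aimhbm", "ibahmm"
Sorted first:  abhimm
Sorted second: abhimm
Sorted forms match => anagrams

1


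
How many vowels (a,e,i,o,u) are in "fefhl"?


Input: fefhl
Checking each character:
  'f' at position 0: consonant
  'e' at position 1: vowel (running total: 1)
  'f' at position 2: consonant
  'h' at position 3: consonant
  'l' at position 4: consonant
Total vowels: 1

1


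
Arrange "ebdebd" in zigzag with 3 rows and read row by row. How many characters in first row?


Zigzag "ebdebd" into 3 rows:
Placing characters:
  'e' => row 0
  'b' => row 1
  'd' => row 2
  'e' => row 1
  'b' => row 0
  'd' => row 1
Rows:
  Row 0: "eb"
  Row 1: "bed"
  Row 2: "d"
First row length: 2

2


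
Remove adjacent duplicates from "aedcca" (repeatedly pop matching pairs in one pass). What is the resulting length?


Input: aedcca
Stack-based adjacent duplicate removal:
  Read 'a': push. Stack: a
  Read 'e': push. Stack: ae
  Read 'd': push. Stack: aed
  Read 'c': push. Stack: aedc
  Read 'c': matches stack top 'c' => pop. Stack: aed
  Read 'a': push. Stack: aeda
Final stack: "aeda" (length 4)

4


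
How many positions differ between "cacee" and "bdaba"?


Comparing "cacee" and "bdaba" position by position:
  Position 0: 'c' vs 'b' => DIFFER
  Position 1: 'a' vs 'd' => DIFFER
  Position 2: 'c' vs 'a' => DIFFER
  Position 3: 'e' vs 'b' => DIFFER
  Position 4: 'e' vs 'a' => DIFFER
Positions that differ: 5

5


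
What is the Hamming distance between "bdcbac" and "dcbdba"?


Comparing "bdcbac" and "dcbdba" position by position:
  Position 0: 'b' vs 'd' => differ
  Position 1: 'd' vs 'c' => differ
  Position 2: 'c' vs 'b' => differ
  Position 3: 'b' vs 'd' => differ
  Position 4: 'a' vs 'b' => differ
  Position 5: 'c' vs 'a' => differ
Total differences (Hamming distance): 6

6


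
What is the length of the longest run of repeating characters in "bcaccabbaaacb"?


Input: "bcaccabbaaacb"
Scanning for longest run:
  Position 1 ('c'): new char, reset run to 1
  Position 2 ('a'): new char, reset run to 1
  Position 3 ('c'): new char, reset run to 1
  Position 4 ('c'): continues run of 'c', length=2
  Position 5 ('a'): new char, reset run to 1
  Position 6 ('b'): new char, reset run to 1
  Position 7 ('b'): continues run of 'b', length=2
  Position 8 ('a'): new char, reset run to 1
  Position 9 ('a'): continues run of 'a', length=2
  Position 10 ('a'): continues run of 'a', length=3
  Position 11 ('c'): new char, reset run to 1
  Position 12 ('b'): new char, reset run to 1
Longest run: 'a' with length 3

3


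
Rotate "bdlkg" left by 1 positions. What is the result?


Input: "bdlkg", rotate left by 1
First 1 characters: "b"
Remaining characters: "dlkg"
Concatenate remaining + first: "dlkg" + "b" = "dlkgb"

dlkgb


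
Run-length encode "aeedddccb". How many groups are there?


Input: aeedddccb
Scanning for consecutive runs:
  Group 1: 'a' x 1 (positions 0-0)
  Group 2: 'e' x 2 (positions 1-2)
  Group 3: 'd' x 3 (positions 3-5)
  Group 4: 'c' x 2 (positions 6-7)
  Group 5: 'b' x 1 (positions 8-8)
Total groups: 5

5


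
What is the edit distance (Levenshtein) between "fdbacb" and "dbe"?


Computing edit distance: "fdbacb" -> "dbe"
DP table:
           d    b    e
      0    1    2    3
  f   1    1    2    3
  d   2    1    2    3
  b   3    2    1    2
  a   4    3    2    2
  c   5    4    3    3
  b   6    5    4    4
Edit distance = dp[6][3] = 4

4


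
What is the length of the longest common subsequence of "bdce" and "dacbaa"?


LCS of "bdce" and "dacbaa"
DP table:
           d    a    c    b    a    a
      0    0    0    0    0    0    0
  b   0    0    0    0    1    1    1
  d   0    1    1    1    1    1    1
  c   0    1    1    2    2    2    2
  e   0    1    1    2    2    2    2
LCS length = dp[4][6] = 2

2


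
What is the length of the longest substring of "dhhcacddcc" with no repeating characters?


Input: "dhhcacddcc"
Sliding window (track last position of each char):
  Position 0 ('d'): window [0,0] length 1 -- new best
  Position 1 ('h'): window [0,1] length 2 -- new best
  Position 2 ('h'): repeat (last at 1), move window start to 2
  Position 2 ('h'): window [2,2] length 1
  Position 3 ('c'): window [2,3] length 2
  Position 4 ('a'): window [2,4] length 3 -- new best
  Position 5 ('c'): repeat (last at 3), move window start to 4
  Position 5 ('c'): window [4,5] length 2
  Position 6 ('d'): window [4,6] length 3
  Position 7 ('d'): repeat (last at 6), move window start to 7
  Position 7 ('d'): window [7,7] length 1
  Position 8 ('c'): window [7,8] length 2
  Position 9 ('c'): repeat (last at 8), move window start to 9
  Position 9 ('c'): window [9,9] length 1
Longest substring with no repeats: "hca" with length 3

3


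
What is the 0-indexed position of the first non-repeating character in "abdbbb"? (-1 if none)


Input: abdbbb
Character frequencies:
  'a': 1
  'b': 4
  'd': 1
Scanning left to right for freq == 1:
  Position 0 ('a'): unique! => answer = 0

0


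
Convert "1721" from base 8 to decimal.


Input: "1721" in base 8
Positional expansion:
  Digit '1' (value 1) x 8^3 = 512
  Digit '7' (value 7) x 8^2 = 448
  Digit '2' (value 2) x 8^1 = 16
  Digit '1' (value 1) x 8^0 = 1
Sum = 977

977


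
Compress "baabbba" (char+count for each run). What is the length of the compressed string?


Input: baabbba
Runs:
  'b' x 1 => "b1"
  'a' x 2 => "a2"
  'b' x 3 => "b3"
  'a' x 1 => "a1"
Compressed: "b1a2b3a1"
Compressed length: 8

8


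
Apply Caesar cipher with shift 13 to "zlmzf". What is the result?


Caesar cipher: shift "zlmzf" by 13
  'z' (pos 25) + 13 = pos 12 = 'm'
  'l' (pos 11) + 13 = pos 24 = 'y'
  'm' (pos 12) + 13 = pos 25 = 'z'
  'z' (pos 25) + 13 = pos 12 = 'm'
  'f' (pos 5) + 13 = pos 18 = 's'
Result: myzms

myzms


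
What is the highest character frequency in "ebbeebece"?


Input: ebbeebece
Character counts:
  'b': 3
  'c': 1
  'e': 5
Maximum frequency: 5

5


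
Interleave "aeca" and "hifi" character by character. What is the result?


Interleaving "aeca" and "hifi":
  Position 0: 'a' from first, 'h' from second => "ah"
  Position 1: 'e' from first, 'i' from second => "ei"
  Position 2: 'c' from first, 'f' from second => "cf"
  Position 3: 'a' from first, 'i' from second => "ai"
Result: aheicfai

aheicfai


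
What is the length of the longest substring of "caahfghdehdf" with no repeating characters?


Input: "caahfghdehdf"
Sliding window (track last position of each char):
  Position 0 ('c'): window [0,0] length 1 -- new best
  Position 1 ('a'): window [0,1] length 2 -- new best
  Position 2 ('a'): repeat (last at 1), move window start to 2
  Position 2 ('a'): window [2,2] length 1
  Position 3 ('h'): window [2,3] length 2
  Position 4 ('f'): window [2,4] length 3 -- new best
  Position 5 ('g'): window [2,5] length 4 -- new best
  Position 6 ('h'): repeat (last at 3), move window start to 4
  Position 6 ('h'): window [4,6] length 3
  Position 7 ('d'): window [4,7] length 4
  Position 8 ('e'): window [4,8] length 5 -- new best
  Position 9 ('h'): repeat (last at 6), move window start to 7
  Position 9 ('h'): window [7,9] length 3
  Position 10 ('d'): repeat (last at 7), move window start to 8
  Position 10 ('d'): window [8,10] length 3
  Position 11 ('f'): window [8,11] length 4
Longest substring with no repeats: "fghde" with length 5

5


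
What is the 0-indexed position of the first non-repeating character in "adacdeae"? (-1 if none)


Input: adacdeae
Character frequencies:
  'a': 3
  'c': 1
  'd': 2
  'e': 2
Scanning left to right for freq == 1:
  Position 0 ('a'): freq=3, skip
  Position 1 ('d'): freq=2, skip
  Position 2 ('a'): freq=3, skip
  Position 3 ('c'): unique! => answer = 3

3


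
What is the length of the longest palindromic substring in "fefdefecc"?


Input: "fefdefecc"
Checking substrings for palindromes:
  [0:3] "fef" (len 3) => palindrome
  [4:7] "efe" (len 3) => palindrome
  [7:9] "cc" (len 2) => palindrome
Longest palindromic substring: "fef" with length 3

3


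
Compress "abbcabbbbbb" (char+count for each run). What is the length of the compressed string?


Input: abbcabbbbbb
Runs:
  'a' x 1 => "a1"
  'b' x 2 => "b2"
  'c' x 1 => "c1"
  'a' x 1 => "a1"
  'b' x 6 => "b6"
Compressed: "a1b2c1a1b6"
Compressed length: 10

10


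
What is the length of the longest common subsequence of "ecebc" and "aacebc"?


LCS of "ecebc" and "aacebc"
DP table:
           a    a    c    e    b    c
      0    0    0    0    0    0    0
  e   0    0    0    0    1    1    1
  c   0    0    0    1    1    1    2
  e   0    0    0    1    2    2    2
  b   0    0    0    1    2    3    3
  c   0    0    0    1    2    3    4
LCS length = dp[5][6] = 4

4


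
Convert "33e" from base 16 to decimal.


Input: "33e" in base 16
Positional expansion:
  Digit '3' (value 3) x 16^2 = 768
  Digit '3' (value 3) x 16^1 = 48
  Digit 'e' (value 14) x 16^0 = 14
Sum = 830

830


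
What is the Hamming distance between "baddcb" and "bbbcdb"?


Comparing "baddcb" and "bbbcdb" position by position:
  Position 0: 'b' vs 'b' => same
  Position 1: 'a' vs 'b' => differ
  Position 2: 'd' vs 'b' => differ
  Position 3: 'd' vs 'c' => differ
  Position 4: 'c' vs 'd' => differ
  Position 5: 'b' vs 'b' => same
Total differences (Hamming distance): 4

4


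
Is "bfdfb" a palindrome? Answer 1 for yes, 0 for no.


Input: bfdfb
Reversed: bfdfb
  Compare pos 0 ('b') with pos 4 ('b'): match
  Compare pos 1 ('f') with pos 3 ('f'): match
Result: palindrome

1


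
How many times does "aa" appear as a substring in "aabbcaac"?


Searching for "aa" in "aabbcaac"
Scanning each position:
  Position 0: "aa" => MATCH
  Position 1: "ab" => no
  Position 2: "bb" => no
  Position 3: "bc" => no
  Position 4: "ca" => no
  Position 5: "aa" => MATCH
  Position 6: "ac" => no
Total occurrences: 2

2


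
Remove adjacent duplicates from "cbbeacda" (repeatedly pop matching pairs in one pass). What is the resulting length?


Input: cbbeacda
Stack-based adjacent duplicate removal:
  Read 'c': push. Stack: c
  Read 'b': push. Stack: cb
  Read 'b': matches stack top 'b' => pop. Stack: c
  Read 'e': push. Stack: ce
  Read 'a': push. Stack: cea
  Read 'c': push. Stack: ceac
  Read 'd': push. Stack: ceacd
  Read 'a': push. Stack: ceacda
Final stack: "ceacda" (length 6)

6


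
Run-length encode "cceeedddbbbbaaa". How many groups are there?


Input: cceeedddbbbbaaa
Scanning for consecutive runs:
  Group 1: 'c' x 2 (positions 0-1)
  Group 2: 'e' x 3 (positions 2-4)
  Group 3: 'd' x 3 (positions 5-7)
  Group 4: 'b' x 4 (positions 8-11)
  Group 5: 'a' x 3 (positions 12-14)
Total groups: 5

5


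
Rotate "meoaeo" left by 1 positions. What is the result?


Input: "meoaeo", rotate left by 1
First 1 characters: "m"
Remaining characters: "eoaeo"
Concatenate remaining + first: "eoaeo" + "m" = "eoaeom"

eoaeom


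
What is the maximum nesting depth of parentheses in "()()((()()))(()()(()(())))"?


Input: "()()((()()))(()()(()(())))"
Tracking depth:
  Position 0 '(': depth becomes 1
  Position 1 ')': depth becomes 0
  Position 2 '(': depth becomes 1
  Position 3 ')': depth becomes 0
  Position 4 '(': depth becomes 1
  Position 5 '(': depth becomes 2
  Position 6 '(': depth becomes 3
  Position 7 ')': depth becomes 2
  Position 8 '(': depth becomes 3
  Position 9 ')': depth becomes 2
  Position 10 ')': depth becomes 1
  Position 11 ')': depth becomes 0
  Position 12 '(': depth becomes 1
  Position 13 '(': depth becomes 2
  Position 14 ')': depth becomes 1
  Position 15 '(': depth becomes 2
  Position 16 ')': depth becomes 1
  Position 17 '(': depth becomes 2
  Position 18 '(': depth becomes 3
  Position 19 ')': depth becomes 2
  Position 20 '(': depth becomes 3
  Position 21 '(': depth becomes 4
  Position 22 ')': depth becomes 3
  Position 23 ')': depth becomes 2
  Position 24 ')': depth becomes 1
  Position 25 ')': depth becomes 0
Maximum depth reached: 4

4


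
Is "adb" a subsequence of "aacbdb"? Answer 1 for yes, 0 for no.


Check if "adb" is a subsequence of "aacbdb"
Greedy scan:
  Position 0 ('a'): matches sub[0] = 'a'
  Position 1 ('a'): no match needed
  Position 2 ('c'): no match needed
  Position 3 ('b'): no match needed
  Position 4 ('d'): matches sub[1] = 'd'
  Position 5 ('b'): matches sub[2] = 'b'
All 3 characters matched => is a subsequence

1


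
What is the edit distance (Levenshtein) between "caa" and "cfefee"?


Computing edit distance: "caa" -> "cfefee"
DP table:
           c    f    e    f    e    e
      0    1    2    3    4    5    6
  c   1    0    1    2    3    4    5
  a   2    1    1    2    3    4    5
  a   3    2    2    2    3    4    5
Edit distance = dp[3][6] = 5

5


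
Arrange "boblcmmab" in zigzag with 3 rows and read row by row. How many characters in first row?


Zigzag "boblcmmab" into 3 rows:
Placing characters:
  'b' => row 0
  'o' => row 1
  'b' => row 2
  'l' => row 1
  'c' => row 0
  'm' => row 1
  'm' => row 2
  'a' => row 1
  'b' => row 0
Rows:
  Row 0: "bcb"
  Row 1: "olma"
  Row 2: "bm"
First row length: 3

3
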